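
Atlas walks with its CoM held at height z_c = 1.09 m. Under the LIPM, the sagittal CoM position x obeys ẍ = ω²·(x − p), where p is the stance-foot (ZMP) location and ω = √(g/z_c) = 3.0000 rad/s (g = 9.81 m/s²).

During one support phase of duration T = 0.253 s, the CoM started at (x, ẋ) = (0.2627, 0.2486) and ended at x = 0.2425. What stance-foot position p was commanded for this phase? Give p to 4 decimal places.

p = 0.5583

ωT = 3.0000·0.253 = 0.759000; cosh(ωT) = 1.302137, sinh(ωT) = 0.834002
x(T) = p + (x₀−p)·cosh(ωT) + (ẋ₀/ω)·sinh(ωT) ⇒ p·(1 − cosh) = x(T) − x₀·cosh − (ẋ₀/ω)·sinh
numerator   = 0.2425 − (0.2627)·1.302137 − (0.2486/3.0000)·0.834002 = -0.168682
denominator = 1 − 1.302137 = -0.302137
p = -0.168682 / -0.302137 = 0.5583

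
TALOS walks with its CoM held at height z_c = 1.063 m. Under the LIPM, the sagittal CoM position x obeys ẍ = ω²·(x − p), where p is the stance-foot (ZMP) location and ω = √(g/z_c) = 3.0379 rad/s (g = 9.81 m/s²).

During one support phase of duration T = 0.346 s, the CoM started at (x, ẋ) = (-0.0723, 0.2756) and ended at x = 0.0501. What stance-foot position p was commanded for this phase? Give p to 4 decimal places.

ωT = 3.0379·0.346 = 1.051113; cosh(ωT) = 1.605191, sinh(ωT) = 1.255643
x(T) = p + (x₀−p)·cosh(ωT) + (ẋ₀/ω)·sinh(ωT) ⇒ p·(1 − cosh) = x(T) − x₀·cosh − (ẋ₀/ω)·sinh
numerator   = 0.0501 − (-0.0723)·1.605191 − (0.2756/3.0379)·1.255643 = 0.052243
denominator = 1 − 1.605191 = -0.605191
p = 0.052243 / -0.605191 = -0.0863

p = -0.0863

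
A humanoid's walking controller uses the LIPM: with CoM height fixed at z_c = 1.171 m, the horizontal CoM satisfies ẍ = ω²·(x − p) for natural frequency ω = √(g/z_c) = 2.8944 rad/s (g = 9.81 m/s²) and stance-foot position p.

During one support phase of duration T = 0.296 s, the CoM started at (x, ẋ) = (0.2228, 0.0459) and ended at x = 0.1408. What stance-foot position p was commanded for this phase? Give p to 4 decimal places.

p = 0.4723

ωT = 2.8944·0.296 = 0.856742; cosh(ωT) = 1.390009, sinh(ωT) = 0.965466
x(T) = p + (x₀−p)·cosh(ωT) + (ẋ₀/ω)·sinh(ωT) ⇒ p·(1 − cosh) = x(T) − x₀·cosh − (ẋ₀/ω)·sinh
numerator   = 0.1408 − (0.2228)·1.390009 − (0.0459/2.8944)·0.965466 = -0.184205
denominator = 1 − 1.390009 = -0.390009
p = -0.184205 / -0.390009 = 0.4723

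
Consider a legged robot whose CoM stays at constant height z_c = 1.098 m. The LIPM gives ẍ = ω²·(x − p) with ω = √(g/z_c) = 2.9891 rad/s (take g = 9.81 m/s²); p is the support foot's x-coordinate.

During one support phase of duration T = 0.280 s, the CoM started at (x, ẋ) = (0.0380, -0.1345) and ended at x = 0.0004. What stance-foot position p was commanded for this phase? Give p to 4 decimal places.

p = 0.0256

ωT = 2.9891·0.280 = 0.836948; cosh(ωT) = 1.371169, sinh(ωT) = 0.938139
x(T) = p + (x₀−p)·cosh(ωT) + (ẋ₀/ω)·sinh(ωT) ⇒ p·(1 − cosh) = x(T) − x₀·cosh − (ẋ₀/ω)·sinh
numerator   = 0.0004 − (0.0380)·1.371169 − (-0.1345/2.9891)·0.938139 = -0.009491
denominator = 1 − 1.371169 = -0.371169
p = -0.009491 / -0.371169 = 0.0256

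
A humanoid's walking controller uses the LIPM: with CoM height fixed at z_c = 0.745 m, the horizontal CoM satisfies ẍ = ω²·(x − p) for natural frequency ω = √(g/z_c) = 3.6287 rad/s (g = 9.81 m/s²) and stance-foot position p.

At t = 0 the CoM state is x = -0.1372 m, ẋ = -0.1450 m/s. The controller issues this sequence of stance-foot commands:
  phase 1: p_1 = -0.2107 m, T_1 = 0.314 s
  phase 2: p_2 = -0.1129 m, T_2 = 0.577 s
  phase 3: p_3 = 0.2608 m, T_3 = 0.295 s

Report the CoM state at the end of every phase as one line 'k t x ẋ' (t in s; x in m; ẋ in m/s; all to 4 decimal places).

1 0.3140 -0.1401 0.1243
2 0.8910 -0.0882 0.1170
3 1.1860 -0.2666 -1.4393

phase 1: p=-0.2107, T=0.314, ωT=1.139412, cosh=1.722468, sinh=1.402461; start (x,ẋ)=(-0.137200, -0.145000) → end (x,ẋ)=(-0.140140, 0.124292)
phase 2: p=-0.1129, T=0.577, ωT=2.093760, cosh=4.119297, sinh=3.996074; start (x,ẋ)=(-0.140140, 0.124292) → end (x,ẋ)=(-0.088234, 0.117002)
phase 3: p=0.2608, T=0.295, ωT=1.070466, cosh=1.629794, sinh=1.286946; start (x,ẋ)=(-0.088234, 0.117002) → end (x,ẋ)=(-0.266557, -1.439277)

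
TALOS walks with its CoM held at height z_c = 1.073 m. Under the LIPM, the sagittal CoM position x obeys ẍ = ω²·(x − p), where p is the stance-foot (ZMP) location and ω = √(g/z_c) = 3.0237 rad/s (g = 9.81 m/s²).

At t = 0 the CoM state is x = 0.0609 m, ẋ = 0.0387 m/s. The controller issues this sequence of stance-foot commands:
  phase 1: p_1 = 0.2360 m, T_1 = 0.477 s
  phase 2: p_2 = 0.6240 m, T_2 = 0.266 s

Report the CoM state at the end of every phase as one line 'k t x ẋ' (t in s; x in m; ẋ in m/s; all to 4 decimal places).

phase 1: p=0.2360, T=0.477, ωT=1.442305, cosh=2.233409, sinh=1.997027; start (x,ẋ)=(0.060900, 0.038700) → end (x,ẋ)=(-0.129510, -0.970893)
phase 2: p=0.6240, T=0.266, ωT=0.804304, cosh=1.341270, sinh=0.893871; start (x,ẋ)=(-0.129510, -0.970893) → end (x,ẋ)=(-0.673677, -3.338814)

1 0.4770 -0.1295 -0.9709
2 0.7430 -0.6737 -3.3388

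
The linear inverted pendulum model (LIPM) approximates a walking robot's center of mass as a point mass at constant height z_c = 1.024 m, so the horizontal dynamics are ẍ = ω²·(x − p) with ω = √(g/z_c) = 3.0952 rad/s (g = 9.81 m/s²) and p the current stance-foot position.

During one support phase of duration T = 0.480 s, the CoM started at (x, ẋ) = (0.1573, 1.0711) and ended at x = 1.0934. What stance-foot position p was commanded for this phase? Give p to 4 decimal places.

ωT = 3.0952·0.480 = 1.485696; cosh(ωT) = 2.322192, sinh(ωT) = 2.095847
x(T) = p + (x₀−p)·cosh(ωT) + (ẋ₀/ω)·sinh(ωT) ⇒ p·(1 − cosh) = x(T) − x₀·cosh − (ẋ₀/ω)·sinh
numerator   = 1.0934 − (0.1573)·2.322192 − (1.0711/3.0952)·2.095847 = 0.002847
denominator = 1 − 2.322192 = -1.322192
p = 0.002847 / -1.322192 = -0.0022

p = -0.0022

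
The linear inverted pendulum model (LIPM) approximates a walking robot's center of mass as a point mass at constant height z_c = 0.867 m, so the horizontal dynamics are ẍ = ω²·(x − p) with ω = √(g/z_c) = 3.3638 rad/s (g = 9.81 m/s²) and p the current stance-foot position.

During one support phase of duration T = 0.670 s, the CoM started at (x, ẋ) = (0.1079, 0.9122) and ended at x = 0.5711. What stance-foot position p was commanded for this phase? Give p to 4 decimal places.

p = 0.3213

ωT = 3.3638·0.670 = 2.253746; cosh(ωT) = 4.814174, sinh(ωT) = 4.709169
x(T) = p + (x₀−p)·cosh(ωT) + (ẋ₀/ω)·sinh(ωT) ⇒ p·(1 − cosh) = x(T) − x₀·cosh − (ẋ₀/ω)·sinh
numerator   = 0.5711 − (0.1079)·4.814174 − (0.9122/3.3638)·4.709169 = -1.225389
denominator = 1 − 4.814174 = -3.814174
p = -1.225389 / -3.814174 = 0.3213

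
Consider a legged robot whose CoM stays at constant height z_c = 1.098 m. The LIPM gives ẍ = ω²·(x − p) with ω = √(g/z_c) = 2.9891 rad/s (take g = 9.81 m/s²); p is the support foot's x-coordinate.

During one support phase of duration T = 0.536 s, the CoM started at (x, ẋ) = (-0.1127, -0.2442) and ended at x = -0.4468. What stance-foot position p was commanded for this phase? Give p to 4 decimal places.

p = -0.0245

ωT = 2.9891·0.536 = 1.602158; cosh(ωT) = 2.582596, sinh(ωT) = 2.381135
x(T) = p + (x₀−p)·cosh(ωT) + (ẋ₀/ω)·sinh(ωT) ⇒ p·(1 − cosh) = x(T) − x₀·cosh − (ẋ₀/ω)·sinh
numerator   = -0.4468 − (-0.1127)·2.582596 − (-0.2442/2.9891)·2.381135 = 0.038790
denominator = 1 − 2.582596 = -1.582596
p = 0.038790 / -1.582596 = -0.0245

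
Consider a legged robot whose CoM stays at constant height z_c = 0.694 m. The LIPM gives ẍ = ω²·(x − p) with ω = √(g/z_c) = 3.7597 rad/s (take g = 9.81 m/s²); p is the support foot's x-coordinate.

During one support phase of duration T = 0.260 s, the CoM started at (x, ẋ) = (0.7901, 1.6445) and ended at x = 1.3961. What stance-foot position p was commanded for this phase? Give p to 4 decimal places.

ωT = 3.7597·0.260 = 0.977522; cosh(ωT) = 1.517052, sinh(ωT) = 1.140810
x(T) = p + (x₀−p)·cosh(ωT) + (ẋ₀/ω)·sinh(ωT) ⇒ p·(1 − cosh) = x(T) − x₀·cosh − (ẋ₀/ω)·sinh
numerator   = 1.3961 − (0.7901)·1.517052 − (1.6445/3.7597)·1.140810 = -0.301515
denominator = 1 − 1.517052 = -0.517052
p = -0.301515 / -0.517052 = 0.5831

p = 0.5831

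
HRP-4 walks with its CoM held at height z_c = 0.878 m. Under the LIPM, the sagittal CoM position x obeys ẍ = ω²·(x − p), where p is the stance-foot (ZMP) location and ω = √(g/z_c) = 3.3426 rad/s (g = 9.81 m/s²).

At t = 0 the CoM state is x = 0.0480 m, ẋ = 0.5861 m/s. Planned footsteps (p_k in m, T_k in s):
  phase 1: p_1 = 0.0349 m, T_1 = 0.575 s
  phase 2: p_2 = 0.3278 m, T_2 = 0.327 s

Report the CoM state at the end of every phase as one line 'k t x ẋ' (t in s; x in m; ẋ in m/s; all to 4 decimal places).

1 0.5750 0.6670 2.1922
2 0.9020 1.7590 5.1386

phase 1: p=0.0349, T=0.575, ωT=1.921995, cosh=3.490447, sinh=3.344133; start (x,ẋ)=(0.048000, 0.586100) → end (x,ẋ)=(0.666994, 2.192184)
phase 2: p=0.3278, T=0.327, ωT=1.093030, cosh=1.659250, sinh=1.324051; start (x,ẋ)=(0.666994, 2.192184) → end (x,ẋ)=(1.758962, 5.138575)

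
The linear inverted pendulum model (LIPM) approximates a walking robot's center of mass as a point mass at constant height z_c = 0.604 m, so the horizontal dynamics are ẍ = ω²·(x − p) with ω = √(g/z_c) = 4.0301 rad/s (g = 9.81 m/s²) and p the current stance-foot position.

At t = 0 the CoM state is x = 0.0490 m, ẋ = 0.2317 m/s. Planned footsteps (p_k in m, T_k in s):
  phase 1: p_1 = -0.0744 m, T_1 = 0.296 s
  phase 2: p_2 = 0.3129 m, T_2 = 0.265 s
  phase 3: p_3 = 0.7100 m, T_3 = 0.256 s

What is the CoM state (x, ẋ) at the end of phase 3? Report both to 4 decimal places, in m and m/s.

phase 1: p=-0.0744, T=0.296, ωT=1.192910, cosh=1.799998, sinh=1.496661; start (x,ẋ)=(0.049000, 0.231700) → end (x,ẋ)=(0.233766, 1.161371)
phase 2: p=0.3129, T=0.265, ωT=1.067977, cosh=1.626595, sinh=1.282891; start (x,ẋ)=(0.233766, 1.161371) → end (x,ẋ)=(0.553878, 1.479944)
phase 3: p=0.7100, T=0.256, ωT=1.031706, cosh=1.581123, sinh=1.224724; start (x,ẋ)=(0.553878, 1.479944) → end (x,ẋ)=(0.912898, 1.569392)

x = 0.9129, ẋ = 1.5694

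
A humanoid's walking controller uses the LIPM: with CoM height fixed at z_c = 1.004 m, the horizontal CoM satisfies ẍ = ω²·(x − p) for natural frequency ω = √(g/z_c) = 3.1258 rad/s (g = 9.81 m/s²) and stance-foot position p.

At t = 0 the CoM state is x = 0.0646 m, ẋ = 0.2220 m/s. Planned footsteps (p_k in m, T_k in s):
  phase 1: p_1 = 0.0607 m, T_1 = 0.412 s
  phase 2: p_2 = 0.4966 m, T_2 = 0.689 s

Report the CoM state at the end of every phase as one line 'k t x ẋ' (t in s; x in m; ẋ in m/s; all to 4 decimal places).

phase 1: p=0.0607, T=0.412, ωT=1.287830, cosh=1.950390, sinh=1.674521; start (x,ẋ)=(0.064600, 0.222000) → end (x,ẋ)=(0.187234, 0.453400)
phase 2: p=0.4966, T=0.689, ωT=2.153676, cosh=4.366266, sinh=4.250210; start (x,ẋ)=(0.187234, 0.453400) → end (x,ẋ)=(-0.237678, -2.130356)

1 0.4120 0.1872 0.4534
2 1.1010 -0.2377 -2.1304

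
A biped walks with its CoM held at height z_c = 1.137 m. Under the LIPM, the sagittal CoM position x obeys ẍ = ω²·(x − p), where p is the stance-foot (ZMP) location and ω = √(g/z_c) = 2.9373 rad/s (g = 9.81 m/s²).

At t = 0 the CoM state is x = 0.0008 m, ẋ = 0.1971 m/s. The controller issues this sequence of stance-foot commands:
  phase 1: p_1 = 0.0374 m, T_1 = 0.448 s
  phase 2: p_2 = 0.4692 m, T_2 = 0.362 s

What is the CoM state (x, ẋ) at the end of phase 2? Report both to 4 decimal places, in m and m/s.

phase 1: p=0.0374, T=0.448, ωT=1.315910, cosh=1.998187, sinh=1.729957; start (x,ẋ)=(0.000800, 0.197100) → end (x,ẋ)=(0.080351, 0.207863)
phase 2: p=0.4692, T=0.362, ωT=1.063303, cosh=1.620616, sinh=1.275303; start (x,ẋ)=(0.080351, 0.207863) → end (x,ẋ)=(-0.070726, -1.119742)

x = -0.0707, ẋ = -1.1197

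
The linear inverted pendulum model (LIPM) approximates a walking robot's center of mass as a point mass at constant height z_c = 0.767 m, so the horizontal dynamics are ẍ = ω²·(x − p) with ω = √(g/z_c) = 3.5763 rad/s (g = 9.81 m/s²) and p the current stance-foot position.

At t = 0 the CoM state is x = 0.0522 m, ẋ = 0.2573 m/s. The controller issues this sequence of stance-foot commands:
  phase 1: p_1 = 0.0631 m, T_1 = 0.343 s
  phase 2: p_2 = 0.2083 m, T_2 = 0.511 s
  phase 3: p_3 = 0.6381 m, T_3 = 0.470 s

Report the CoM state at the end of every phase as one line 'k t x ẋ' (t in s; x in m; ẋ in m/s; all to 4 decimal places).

1 0.3430 0.1550 0.4157
2 0.8540 0.3904 0.7488
3 1.3240 0.4927 -0.2157

phase 1: p=0.0631, T=0.343, ωT=1.226671, cosh=1.851563, sinh=1.558296; start (x,ẋ)=(0.052200, 0.257300) → end (x,ẋ)=(0.155031, 0.415662)
phase 2: p=0.2083, T=0.511, ωT=1.827489, cosh=3.189536, sinh=3.028719; start (x,ẋ)=(0.155031, 0.415662) → end (x,ẋ)=(0.390415, 0.748780)
phase 3: p=0.6381, T=0.470, ωT=1.680861, cosh=2.778196, sinh=2.591982; start (x,ẋ)=(0.390415, 0.748780) → end (x,ẋ)=(0.492673, -0.215712)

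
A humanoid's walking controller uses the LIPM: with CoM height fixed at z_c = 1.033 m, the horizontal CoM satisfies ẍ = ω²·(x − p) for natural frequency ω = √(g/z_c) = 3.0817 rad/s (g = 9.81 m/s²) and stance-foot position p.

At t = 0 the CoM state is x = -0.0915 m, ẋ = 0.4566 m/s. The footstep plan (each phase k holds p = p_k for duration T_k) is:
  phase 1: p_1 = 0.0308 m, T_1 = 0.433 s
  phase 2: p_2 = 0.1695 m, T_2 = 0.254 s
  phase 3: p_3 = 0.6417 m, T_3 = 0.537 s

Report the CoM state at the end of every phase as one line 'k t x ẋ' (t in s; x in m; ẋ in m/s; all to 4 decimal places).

phase 1: p=0.0308, T=0.433, ωT=1.334376, cosh=2.030474, sinh=1.767152; start (x,ẋ)=(-0.091500, 0.456600) → end (x,ẋ)=(0.044303, 0.261089)
phase 2: p=0.1695, T=0.254, ωT=0.782752, cosh=1.322315, sinh=0.865169; start (x,ẋ)=(0.044303, 0.261089) → end (x,ẋ)=(0.077249, 0.011443)
phase 3: p=0.6417, T=0.537, ωT=1.654873, cosh=2.711766, sinh=2.520649; start (x,ẋ)=(0.077249, 0.011443) → end (x,ẋ)=(-0.879598, -4.353556)

1 0.4330 0.0443 0.2611
2 0.6870 0.0772 0.0114
3 1.2240 -0.8796 -4.3536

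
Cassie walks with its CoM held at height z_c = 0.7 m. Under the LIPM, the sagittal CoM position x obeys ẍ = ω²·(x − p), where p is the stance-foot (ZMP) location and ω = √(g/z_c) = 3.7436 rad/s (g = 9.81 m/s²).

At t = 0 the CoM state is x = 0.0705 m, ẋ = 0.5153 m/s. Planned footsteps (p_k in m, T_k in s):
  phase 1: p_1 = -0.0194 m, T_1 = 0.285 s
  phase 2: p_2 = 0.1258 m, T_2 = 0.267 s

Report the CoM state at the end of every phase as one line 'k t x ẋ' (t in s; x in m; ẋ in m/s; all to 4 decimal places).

1 0.2850 0.3031 1.2687
2 0.5520 0.7973 2.7364

phase 1: p=-0.0194, T=0.285, ωT=1.066926, cosh=1.625248, sinh=1.281183; start (x,ẋ)=(0.070500, 0.515300) → end (x,ẋ)=(0.303062, 1.268672)
phase 2: p=0.1258, T=0.267, ωT=0.999541, cosh=1.542542, sinh=1.174493; start (x,ẋ)=(0.303062, 1.268672) → end (x,ẋ)=(0.797260, 2.736373)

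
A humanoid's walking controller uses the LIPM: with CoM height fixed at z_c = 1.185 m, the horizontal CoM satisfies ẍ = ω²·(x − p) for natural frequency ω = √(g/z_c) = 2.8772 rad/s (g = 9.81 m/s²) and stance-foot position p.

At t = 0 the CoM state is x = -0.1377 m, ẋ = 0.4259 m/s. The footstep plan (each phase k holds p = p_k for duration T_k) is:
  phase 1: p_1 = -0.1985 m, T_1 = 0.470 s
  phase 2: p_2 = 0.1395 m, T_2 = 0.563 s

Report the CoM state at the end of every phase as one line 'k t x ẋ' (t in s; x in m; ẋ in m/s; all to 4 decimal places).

phase 1: p=-0.1985, T=0.470, ωT=1.352284, cosh=2.062447, sinh=1.803799; start (x,ẋ)=(-0.137700, 0.425900) → end (x,ẋ)=(0.193906, 1.193942)
phase 2: p=0.1395, T=0.563, ωT=1.619864, cosh=2.625163, sinh=2.427238; start (x,ẋ)=(0.193906, 1.193942) → end (x,ẋ)=(1.289546, 3.514242)

1 0.4700 0.1939 1.1939
2 1.0330 1.2895 3.5142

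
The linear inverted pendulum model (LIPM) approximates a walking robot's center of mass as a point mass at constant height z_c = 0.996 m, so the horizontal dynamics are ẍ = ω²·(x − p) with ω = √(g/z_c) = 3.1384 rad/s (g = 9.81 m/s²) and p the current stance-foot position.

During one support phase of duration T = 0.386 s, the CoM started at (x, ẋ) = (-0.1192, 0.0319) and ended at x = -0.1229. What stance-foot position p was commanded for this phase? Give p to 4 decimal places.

p = -0.0959

ωT = 3.1384·0.386 = 1.211422; cosh(ωT) = 1.828016, sinh(ωT) = 1.530242
x(T) = p + (x₀−p)·cosh(ωT) + (ẋ₀/ω)·sinh(ωT) ⇒ p·(1 − cosh) = x(T) − x₀·cosh − (ẋ₀/ω)·sinh
numerator   = -0.1229 − (-0.1192)·1.828016 − (0.0319/3.1384)·1.530242 = 0.079445
denominator = 1 − 1.828016 = -0.828016
p = 0.079445 / -0.828016 = -0.0959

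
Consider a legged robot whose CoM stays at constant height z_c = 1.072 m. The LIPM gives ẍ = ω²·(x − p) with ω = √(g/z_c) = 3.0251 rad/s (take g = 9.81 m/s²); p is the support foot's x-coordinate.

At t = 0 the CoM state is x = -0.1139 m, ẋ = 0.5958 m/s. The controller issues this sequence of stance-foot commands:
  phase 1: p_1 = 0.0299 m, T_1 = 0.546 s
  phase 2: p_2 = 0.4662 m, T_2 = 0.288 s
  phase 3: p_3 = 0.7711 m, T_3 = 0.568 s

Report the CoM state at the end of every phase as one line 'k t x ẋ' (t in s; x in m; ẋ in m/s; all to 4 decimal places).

phase 1: p=0.0299, T=0.546, ωT=1.651705, cosh=2.703793, sinh=2.512070; start (x,ẋ)=(-0.113900, 0.595800) → end (x,ẋ)=(0.135852, 0.518146)
phase 2: p=0.4662, T=0.288, ωT=0.871229, cosh=1.404141, sinh=0.985704; start (x,ẋ)=(0.135852, 0.518146) → end (x,ẋ)=(0.171179, -0.257499)
phase 3: p=0.7711, T=0.568, ωT=1.718257, cosh=2.877090, sinh=2.697712; start (x,ẋ)=(0.171179, -0.257499) → end (x,ẋ)=(-1.184559, -5.636715)

1 0.5460 0.1359 0.5181
2 0.8340 0.1712 -0.2575
3 1.4020 -1.1846 -5.6367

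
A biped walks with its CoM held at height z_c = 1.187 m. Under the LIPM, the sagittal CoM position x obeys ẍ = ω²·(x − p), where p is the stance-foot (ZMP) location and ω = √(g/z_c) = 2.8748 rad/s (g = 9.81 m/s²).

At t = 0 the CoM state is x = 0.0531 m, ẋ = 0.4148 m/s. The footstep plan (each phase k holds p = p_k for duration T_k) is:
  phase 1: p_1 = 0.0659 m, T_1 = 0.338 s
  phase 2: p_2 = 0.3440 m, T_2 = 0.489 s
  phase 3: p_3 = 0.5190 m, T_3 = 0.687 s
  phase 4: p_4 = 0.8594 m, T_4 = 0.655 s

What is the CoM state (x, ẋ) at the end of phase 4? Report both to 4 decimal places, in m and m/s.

phase 1: p=0.0659, T=0.338, ωT=0.971682, cosh=1.510416, sinh=1.131970; start (x,ẋ)=(0.053100, 0.414800) → end (x,ẋ)=(0.209897, 0.584867)
phase 2: p=0.3440, T=0.489, ωT=1.405777, cosh=2.161936, sinh=1.916760; start (x,ẋ)=(0.209897, 0.584867) → end (x,ẋ)=(0.444035, 0.525496)
phase 3: p=0.5190, T=0.687, ωT=1.974988, cosh=3.672647, sinh=3.533884; start (x,ẋ)=(0.444035, 0.525496) → end (x,ẋ)=(0.889651, 1.168371)
phase 4: p=0.8594, T=0.655, ωT=1.882994, cosh=3.362645, sinh=3.210511; start (x,ẋ)=(0.889651, 1.168371) → end (x,ẋ)=(2.265933, 4.208020)

x = 2.2659, ẋ = 4.2080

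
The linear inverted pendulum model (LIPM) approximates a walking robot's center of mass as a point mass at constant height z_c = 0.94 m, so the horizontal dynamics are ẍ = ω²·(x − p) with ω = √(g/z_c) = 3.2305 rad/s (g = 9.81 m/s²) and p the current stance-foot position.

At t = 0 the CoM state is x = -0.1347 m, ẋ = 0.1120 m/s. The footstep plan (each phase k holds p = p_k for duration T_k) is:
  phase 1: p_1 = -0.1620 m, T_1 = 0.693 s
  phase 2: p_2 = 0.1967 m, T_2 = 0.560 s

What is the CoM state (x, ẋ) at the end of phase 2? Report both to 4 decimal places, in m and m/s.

phase 1: p=-0.1620, T=0.693, ωT=2.238736, cosh=4.744032, sinh=4.637439; start (x,ẋ)=(-0.134700, 0.112000) → end (x,ẋ)=(0.128290, 0.940320)
phase 2: p=0.1967, T=0.560, ωT=1.809080, cosh=3.134317, sinh=2.970512; start (x,ẋ)=(0.128290, 0.940320) → end (x,ẋ)=(0.846925, 2.290781)

x = 0.8469, ẋ = 2.2908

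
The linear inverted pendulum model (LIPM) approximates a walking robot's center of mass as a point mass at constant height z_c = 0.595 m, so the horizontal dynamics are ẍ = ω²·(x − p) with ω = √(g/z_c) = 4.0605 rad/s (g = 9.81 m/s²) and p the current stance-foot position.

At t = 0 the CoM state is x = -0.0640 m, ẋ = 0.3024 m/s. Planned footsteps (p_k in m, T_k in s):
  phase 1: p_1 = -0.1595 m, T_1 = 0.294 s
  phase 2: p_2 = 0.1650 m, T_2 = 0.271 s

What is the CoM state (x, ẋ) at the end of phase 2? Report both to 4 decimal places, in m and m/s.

phase 1: p=-0.1595, T=0.294, ωT=1.193787, cosh=1.801312, sinh=1.498241; start (x,ẋ)=(-0.064000, 0.302400) → end (x,ẋ)=(0.124105, 1.125701)
phase 2: p=0.1650, T=0.271, ωT=1.100396, cosh=1.669047, sinh=1.336307; start (x,ẋ)=(0.124105, 1.125701) → end (x,ẋ)=(0.467211, 1.656947)

x = 0.4672, ẋ = 1.6569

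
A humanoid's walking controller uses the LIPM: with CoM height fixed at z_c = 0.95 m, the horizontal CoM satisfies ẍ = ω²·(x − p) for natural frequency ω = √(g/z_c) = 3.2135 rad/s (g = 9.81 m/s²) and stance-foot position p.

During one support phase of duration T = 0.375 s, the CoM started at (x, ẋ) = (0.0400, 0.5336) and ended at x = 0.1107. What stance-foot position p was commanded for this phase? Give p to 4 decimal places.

ωT = 3.2135·0.375 = 1.205062; cosh(ωT) = 1.818320, sinh(ωT) = 1.518647
x(T) = p + (x₀−p)·cosh(ωT) + (ẋ₀/ω)·sinh(ωT) ⇒ p·(1 − cosh) = x(T) − x₀·cosh − (ẋ₀/ω)·sinh
numerator   = 0.1107 − (0.0400)·1.818320 − (0.5336/3.2135)·1.518647 = -0.214203
denominator = 1 − 1.818320 = -0.818320
p = -0.214203 / -0.818320 = 0.2618

p = 0.2618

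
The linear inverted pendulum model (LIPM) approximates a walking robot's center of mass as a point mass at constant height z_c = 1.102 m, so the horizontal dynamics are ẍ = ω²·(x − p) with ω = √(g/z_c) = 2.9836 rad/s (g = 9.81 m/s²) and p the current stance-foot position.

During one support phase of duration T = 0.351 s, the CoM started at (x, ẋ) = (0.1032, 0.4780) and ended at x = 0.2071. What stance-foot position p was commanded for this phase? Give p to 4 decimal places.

p = 0.2636

ωT = 2.9836·0.351 = 1.047244; cosh(ωT) = 1.600344, sinh(ωT) = 1.249441
x(T) = p + (x₀−p)·cosh(ωT) + (ẋ₀/ω)·sinh(ωT) ⇒ p·(1 − cosh) = x(T) − x₀·cosh − (ẋ₀/ω)·sinh
numerator   = 0.2071 − (0.1032)·1.600344 − (0.4780/2.9836)·1.249441 = -0.158227
denominator = 1 − 1.600344 = -0.600344
p = -0.158227 / -0.600344 = 0.2636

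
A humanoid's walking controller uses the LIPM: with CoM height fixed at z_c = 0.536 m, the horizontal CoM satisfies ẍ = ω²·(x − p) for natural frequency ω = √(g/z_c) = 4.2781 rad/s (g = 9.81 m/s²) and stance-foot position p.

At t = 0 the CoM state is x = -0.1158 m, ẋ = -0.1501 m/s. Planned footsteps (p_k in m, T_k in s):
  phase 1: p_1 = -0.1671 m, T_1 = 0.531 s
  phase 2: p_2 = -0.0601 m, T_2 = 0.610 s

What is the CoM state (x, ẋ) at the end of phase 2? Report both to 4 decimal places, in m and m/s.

phase 1: p=-0.1671, T=0.531, ωT=2.271671, cosh=4.899365, sinh=4.796225; start (x,ẋ)=(-0.115800, -0.150100) → end (x,ẋ)=(-0.084041, 0.317216)
phase 2: p=-0.0601, T=0.610, ωT=2.609641, cosh=6.833865, sinh=6.760304; start (x,ẋ)=(-0.084041, 0.317216) → end (x,ẋ)=(0.277557, 1.475399)

x = 0.2776, ẋ = 1.4754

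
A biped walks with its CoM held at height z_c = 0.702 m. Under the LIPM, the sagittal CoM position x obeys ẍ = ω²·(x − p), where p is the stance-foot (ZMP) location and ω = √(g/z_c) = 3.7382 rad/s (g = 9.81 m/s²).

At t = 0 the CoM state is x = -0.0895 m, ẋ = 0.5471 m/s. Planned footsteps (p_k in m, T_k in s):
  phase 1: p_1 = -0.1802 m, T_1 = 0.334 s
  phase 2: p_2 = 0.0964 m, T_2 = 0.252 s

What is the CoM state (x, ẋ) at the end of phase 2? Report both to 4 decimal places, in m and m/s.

x = 0.7443, ẋ = 2.8483

phase 1: p=-0.1802, T=0.334, ωT=1.248559, cosh=1.886117, sinh=1.599199; start (x,ẋ)=(-0.089500, 0.547100) → end (x,ẋ)=(0.224920, 1.574111)
phase 2: p=0.0964, T=0.252, ωT=0.942026, cosh=1.477506, sinh=1.087669; start (x,ẋ)=(0.224920, 1.574111) → end (x,ẋ)=(0.744293, 2.848309)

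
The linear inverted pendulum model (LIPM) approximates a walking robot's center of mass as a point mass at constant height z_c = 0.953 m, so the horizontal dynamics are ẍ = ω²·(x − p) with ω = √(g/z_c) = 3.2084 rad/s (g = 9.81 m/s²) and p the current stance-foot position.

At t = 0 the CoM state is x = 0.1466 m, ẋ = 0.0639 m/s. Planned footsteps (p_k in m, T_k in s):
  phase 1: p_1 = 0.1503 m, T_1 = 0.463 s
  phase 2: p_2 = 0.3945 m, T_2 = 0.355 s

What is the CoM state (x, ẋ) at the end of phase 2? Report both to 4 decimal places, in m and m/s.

x = 0.0850, ẋ = -0.7366

phase 1: p=0.1503, T=0.463, ωT=1.485489, cosh=2.321759, sinh=2.095367; start (x,ẋ)=(0.146600, 0.063900) → end (x,ẋ)=(0.183442, 0.123486)
phase 2: p=0.3945, T=0.355, ωT=1.138982, cosh=1.721866, sinh=1.401721; start (x,ẋ)=(0.183442, 0.123486) → end (x,ẋ)=(0.085036, -0.736562)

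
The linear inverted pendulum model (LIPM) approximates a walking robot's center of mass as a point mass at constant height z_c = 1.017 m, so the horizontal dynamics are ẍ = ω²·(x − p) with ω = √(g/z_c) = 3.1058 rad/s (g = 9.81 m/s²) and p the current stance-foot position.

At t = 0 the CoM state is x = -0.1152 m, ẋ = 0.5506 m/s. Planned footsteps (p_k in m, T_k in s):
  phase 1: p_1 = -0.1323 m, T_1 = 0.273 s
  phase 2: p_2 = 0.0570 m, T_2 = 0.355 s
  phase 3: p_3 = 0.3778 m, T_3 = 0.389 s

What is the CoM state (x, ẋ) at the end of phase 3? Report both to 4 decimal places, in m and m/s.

x = 1.1136, ẋ = 2.6623

phase 1: p=-0.1323, T=0.273, ωT=0.847883, cosh=1.381510, sinh=0.953190; start (x,ẋ)=(-0.115200, 0.550600) → end (x,ẋ)=(0.060306, 0.811283)
phase 2: p=0.0570, T=0.355, ωT=1.102559, cosh=1.671942, sinh=1.339922; start (x,ẋ)=(0.060306, 0.811283) → end (x,ẋ)=(0.412536, 1.370177)
phase 3: p=0.3778, T=0.389, ωT=1.208156, cosh=1.823027, sinh=1.524280; start (x,ẋ)=(0.412536, 1.370177) → end (x,ẋ)=(1.113588, 2.662317)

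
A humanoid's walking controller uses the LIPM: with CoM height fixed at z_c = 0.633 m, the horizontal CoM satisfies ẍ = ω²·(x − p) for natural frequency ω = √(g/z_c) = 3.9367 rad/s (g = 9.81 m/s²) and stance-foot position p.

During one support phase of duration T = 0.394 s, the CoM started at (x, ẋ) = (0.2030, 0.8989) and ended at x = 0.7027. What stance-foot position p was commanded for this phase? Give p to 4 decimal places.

ωT = 3.9367·0.394 = 1.551060; cosh(ωT) = 2.464245, sinh(ωT) = 2.252221
x(T) = p + (x₀−p)·cosh(ωT) + (ẋ₀/ω)·sinh(ωT) ⇒ p·(1 − cosh) = x(T) − x₀·cosh − (ẋ₀/ω)·sinh
numerator   = 0.7027 − (0.2030)·2.464245 − (0.8989/3.9367)·2.252221 = -0.311810
denominator = 1 − 2.464245 = -1.464245
p = -0.311810 / -1.464245 = 0.2129

p = 0.2129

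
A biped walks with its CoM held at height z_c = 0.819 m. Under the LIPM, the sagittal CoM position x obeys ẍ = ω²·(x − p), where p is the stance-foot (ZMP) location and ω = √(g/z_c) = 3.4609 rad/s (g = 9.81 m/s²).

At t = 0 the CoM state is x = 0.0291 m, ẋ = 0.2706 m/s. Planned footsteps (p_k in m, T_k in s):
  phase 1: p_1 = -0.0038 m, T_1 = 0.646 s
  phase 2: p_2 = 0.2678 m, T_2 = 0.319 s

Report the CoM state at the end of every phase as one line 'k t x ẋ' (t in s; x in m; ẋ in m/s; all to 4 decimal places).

1 0.6460 0.5133 1.8064
2 0.9650 1.3794 4.1643

phase 1: p=-0.0038, T=0.646, ωT=2.235741, cosh=4.730163, sinh=4.623251; start (x,ẋ)=(0.029100, 0.270600) → end (x,ẋ)=(0.513304, 1.806402)
phase 2: p=0.2678, T=0.319, ωT=1.104027, cosh=1.673911, sinh=1.342378; start (x,ẋ)=(0.513304, 1.806402) → end (x,ẋ)=(1.379400, 4.164327)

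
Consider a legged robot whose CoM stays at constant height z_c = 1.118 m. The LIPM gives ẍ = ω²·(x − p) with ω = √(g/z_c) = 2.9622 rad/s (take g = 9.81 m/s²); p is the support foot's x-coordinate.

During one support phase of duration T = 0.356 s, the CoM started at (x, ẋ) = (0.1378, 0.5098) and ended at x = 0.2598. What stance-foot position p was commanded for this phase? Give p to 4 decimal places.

p = 0.2937

ωT = 2.9622·0.356 = 1.054543; cosh(ωT) = 1.609508, sinh(ωT) = 1.261156
x(T) = p + (x₀−p)·cosh(ωT) + (ẋ₀/ω)·sinh(ωT) ⇒ p·(1 − cosh) = x(T) − x₀·cosh − (ẋ₀/ω)·sinh
numerator   = 0.2598 − (0.1378)·1.609508 − (0.5098/2.9622)·1.261156 = -0.179037
denominator = 1 − 1.609508 = -0.609508
p = -0.179037 / -0.609508 = 0.2937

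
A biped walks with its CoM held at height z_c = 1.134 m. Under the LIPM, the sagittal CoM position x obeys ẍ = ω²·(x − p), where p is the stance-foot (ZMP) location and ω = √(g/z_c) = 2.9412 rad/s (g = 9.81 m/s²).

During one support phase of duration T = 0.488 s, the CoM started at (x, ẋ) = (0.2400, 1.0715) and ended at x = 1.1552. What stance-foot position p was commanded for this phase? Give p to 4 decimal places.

ωT = 2.9412·0.488 = 1.435306; cosh(ωT) = 2.219486, sinh(ωT) = 1.981443
x(T) = p + (x₀−p)·cosh(ωT) + (ẋ₀/ω)·sinh(ωT) ⇒ p·(1 − cosh) = x(T) − x₀·cosh − (ẋ₀/ω)·sinh
numerator   = 1.1552 − (0.2400)·2.219486 − (1.0715/2.9412)·1.981443 = -0.099330
denominator = 1 − 2.219486 = -1.219486
p = -0.099330 / -1.219486 = 0.0815

p = 0.0815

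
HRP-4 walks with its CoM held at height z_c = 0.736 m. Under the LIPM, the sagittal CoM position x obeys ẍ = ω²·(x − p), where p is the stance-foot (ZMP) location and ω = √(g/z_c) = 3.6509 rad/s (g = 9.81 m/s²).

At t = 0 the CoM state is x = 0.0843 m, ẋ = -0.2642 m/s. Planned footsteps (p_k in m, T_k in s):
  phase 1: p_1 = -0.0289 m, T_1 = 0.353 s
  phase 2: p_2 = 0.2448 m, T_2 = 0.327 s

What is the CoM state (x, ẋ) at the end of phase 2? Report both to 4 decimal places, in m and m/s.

x = 0.0040, ẋ = -0.6331

phase 1: p=-0.0289, T=0.353, ωT=1.288768, cosh=1.951961, sinh=1.676351; start (x,ẋ)=(0.084300, -0.264200) → end (x,ẋ)=(0.070752, 0.177097)
phase 2: p=0.2448, T=0.327, ωT=1.193844, cosh=1.801398, sinh=1.498344; start (x,ẋ)=(0.070752, 0.177097) → end (x,ẋ)=(0.003951, -0.633074)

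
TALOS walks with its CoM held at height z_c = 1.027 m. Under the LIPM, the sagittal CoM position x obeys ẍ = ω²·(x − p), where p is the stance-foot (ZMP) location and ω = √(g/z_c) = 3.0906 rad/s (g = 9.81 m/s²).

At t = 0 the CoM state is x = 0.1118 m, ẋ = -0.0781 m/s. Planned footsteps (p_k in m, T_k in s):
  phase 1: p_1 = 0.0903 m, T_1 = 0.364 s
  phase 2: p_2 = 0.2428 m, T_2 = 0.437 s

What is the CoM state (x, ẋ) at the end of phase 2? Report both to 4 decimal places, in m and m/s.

x = -0.0917, ẋ = -0.9239

phase 1: p=0.0903, T=0.364, ωT=1.124978, cosh=1.702405, sinh=1.377745; start (x,ẋ)=(0.111800, -0.078100) → end (x,ẋ)=(0.092086, -0.041410)
phase 2: p=0.2428, T=0.437, ωT=1.350592, cosh=2.059399, sinh=1.800312; start (x,ẋ)=(0.092086, -0.041410) → end (x,ẋ)=(-0.091702, -0.923859)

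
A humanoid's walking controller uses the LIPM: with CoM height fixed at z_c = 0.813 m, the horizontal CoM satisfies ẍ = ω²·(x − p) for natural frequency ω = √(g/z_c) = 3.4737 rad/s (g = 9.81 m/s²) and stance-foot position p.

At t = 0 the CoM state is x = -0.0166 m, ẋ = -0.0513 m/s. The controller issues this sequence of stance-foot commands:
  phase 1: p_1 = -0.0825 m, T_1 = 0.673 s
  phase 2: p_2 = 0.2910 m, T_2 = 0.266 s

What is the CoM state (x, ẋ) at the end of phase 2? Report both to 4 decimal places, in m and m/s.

x = 0.4151, ẋ = 0.9354

phase 1: p=-0.0825, T=0.673, ωT=2.337800, cosh=5.227482, sinh=5.130942; start (x,ẋ)=(-0.016600, -0.051300) → end (x,ẋ)=(0.186217, 0.906389)
phase 2: p=0.2910, T=0.266, ωT=0.924004, cosh=1.458142, sinh=1.061216; start (x,ẋ)=(0.186217, 0.906389) → end (x,ẋ)=(0.415113, 0.935377)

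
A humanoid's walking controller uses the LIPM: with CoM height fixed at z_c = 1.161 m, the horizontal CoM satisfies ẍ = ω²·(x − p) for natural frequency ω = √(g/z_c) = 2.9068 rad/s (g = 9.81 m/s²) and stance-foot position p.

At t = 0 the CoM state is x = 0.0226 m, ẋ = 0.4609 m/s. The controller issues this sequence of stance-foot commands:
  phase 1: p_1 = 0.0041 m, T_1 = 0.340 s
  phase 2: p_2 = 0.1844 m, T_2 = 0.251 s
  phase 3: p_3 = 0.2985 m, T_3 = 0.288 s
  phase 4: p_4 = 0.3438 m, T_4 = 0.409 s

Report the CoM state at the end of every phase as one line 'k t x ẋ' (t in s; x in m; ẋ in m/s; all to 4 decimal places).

phase 1: p=0.0041, T=0.340, ωT=0.988312, cosh=1.529450, sinh=1.157246; start (x,ẋ)=(0.022600, 0.460900) → end (x,ẋ)=(0.215887, 0.767155)
phase 2: p=0.1844, T=0.251, ωT=0.729607, cosh=1.278182, sinh=0.796083; start (x,ẋ)=(0.215887, 0.767155) → end (x,ẋ)=(0.434746, 1.053426)
phase 3: p=0.2985, T=0.288, ωT=0.837158, cosh=1.371367, sinh=0.938428; start (x,ẋ)=(0.434746, 1.053426) → end (x,ẋ)=(0.825430, 1.816288)
phase 4: p=0.3438, T=0.409, ωT=1.188881, cosh=1.793984, sinh=1.489422; start (x,ẋ)=(0.825430, 1.816288) → end (x,ẋ)=(2.138489, 5.343586)

1 0.3400 0.2159 0.7672
2 0.5910 0.4347 1.0534
3 0.8790 0.8254 1.8163
4 1.2880 2.1385 5.3436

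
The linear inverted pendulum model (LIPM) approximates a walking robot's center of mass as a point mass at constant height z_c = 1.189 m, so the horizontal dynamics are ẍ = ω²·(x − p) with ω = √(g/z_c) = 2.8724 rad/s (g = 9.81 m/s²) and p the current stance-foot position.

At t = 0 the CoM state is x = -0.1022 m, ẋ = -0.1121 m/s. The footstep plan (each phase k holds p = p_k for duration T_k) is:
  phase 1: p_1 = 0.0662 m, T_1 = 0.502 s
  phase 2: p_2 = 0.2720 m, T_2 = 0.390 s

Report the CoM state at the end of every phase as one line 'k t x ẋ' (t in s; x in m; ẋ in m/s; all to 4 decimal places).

phase 1: p=0.0662, T=0.502, ωT=1.441945, cosh=2.232690, sinh=1.996222; start (x,ẋ)=(-0.102200, -0.112100) → end (x,ẋ)=(-0.387691, -1.215882)
phase 2: p=0.2720, T=0.390, ωT=1.120236, cosh=1.695890, sinh=1.369687; start (x,ẋ)=(-0.387691, -1.215882) → end (x,ẋ)=(-1.426549, -4.657416)

1 0.5020 -0.3877 -1.2159
2 0.8920 -1.4265 -4.6574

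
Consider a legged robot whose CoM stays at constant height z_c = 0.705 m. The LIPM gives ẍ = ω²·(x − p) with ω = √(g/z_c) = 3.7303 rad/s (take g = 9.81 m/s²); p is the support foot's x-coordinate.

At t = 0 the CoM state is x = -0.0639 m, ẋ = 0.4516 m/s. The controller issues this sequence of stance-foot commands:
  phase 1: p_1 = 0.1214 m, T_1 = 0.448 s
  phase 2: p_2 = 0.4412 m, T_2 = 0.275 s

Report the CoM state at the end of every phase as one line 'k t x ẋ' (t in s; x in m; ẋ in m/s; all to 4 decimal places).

1 0.4480 -0.0782 -0.5298
2 0.7230 -0.5490 -3.1889

phase 1: p=0.1214, T=0.448, ωT=1.671174, cosh=2.753218, sinh=2.565192; start (x,ẋ)=(-0.063900, 0.451600) → end (x,ẋ)=(-0.078222, -0.529770)
phase 2: p=0.4412, T=0.275, ωT=1.025833, cosh=1.573957, sinh=1.215459; start (x,ẋ)=(-0.078222, -0.529770) → end (x,ẋ)=(-0.548966, -3.188912)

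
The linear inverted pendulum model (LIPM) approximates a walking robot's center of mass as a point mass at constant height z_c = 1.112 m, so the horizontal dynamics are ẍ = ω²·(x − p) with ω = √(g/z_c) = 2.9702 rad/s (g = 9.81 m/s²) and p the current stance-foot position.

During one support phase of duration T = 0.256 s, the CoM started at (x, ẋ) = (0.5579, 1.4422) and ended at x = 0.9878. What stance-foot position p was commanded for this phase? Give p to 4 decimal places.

ωT = 2.9702·0.256 = 0.760371; cosh(ωT) = 1.303281, sinh(ωT) = 0.835789
x(T) = p + (x₀−p)·cosh(ωT) + (ẋ₀/ω)·sinh(ωT) ⇒ p·(1 − cosh) = x(T) − x₀·cosh − (ẋ₀/ω)·sinh
numerator   = 0.9878 − (0.5579)·1.303281 − (1.4422/2.9702)·0.835789 = -0.145123
denominator = 1 − 1.303281 = -0.303281
p = -0.145123 / -0.303281 = 0.4785

p = 0.4785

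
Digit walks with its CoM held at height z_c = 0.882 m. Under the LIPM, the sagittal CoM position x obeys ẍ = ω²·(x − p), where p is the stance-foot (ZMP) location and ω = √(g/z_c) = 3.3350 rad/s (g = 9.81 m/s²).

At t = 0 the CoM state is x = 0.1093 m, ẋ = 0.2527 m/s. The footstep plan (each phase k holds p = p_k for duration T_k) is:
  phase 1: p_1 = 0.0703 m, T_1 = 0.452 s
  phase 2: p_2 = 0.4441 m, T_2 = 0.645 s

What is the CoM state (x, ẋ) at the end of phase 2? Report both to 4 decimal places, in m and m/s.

x = 1.0424, ẋ = 2.1435

phase 1: p=0.0703, T=0.452, ωT=1.507420, cosh=2.368274, sinh=2.146793; start (x,ẋ)=(0.109300, 0.252700) → end (x,ẋ)=(0.325330, 0.877685)
phase 2: p=0.4441, T=0.645, ωT=2.151075, cosh=4.355226, sinh=4.238867; start (x,ẋ)=(0.325330, 0.877685) → end (x,ẋ)=(1.042388, 2.143508)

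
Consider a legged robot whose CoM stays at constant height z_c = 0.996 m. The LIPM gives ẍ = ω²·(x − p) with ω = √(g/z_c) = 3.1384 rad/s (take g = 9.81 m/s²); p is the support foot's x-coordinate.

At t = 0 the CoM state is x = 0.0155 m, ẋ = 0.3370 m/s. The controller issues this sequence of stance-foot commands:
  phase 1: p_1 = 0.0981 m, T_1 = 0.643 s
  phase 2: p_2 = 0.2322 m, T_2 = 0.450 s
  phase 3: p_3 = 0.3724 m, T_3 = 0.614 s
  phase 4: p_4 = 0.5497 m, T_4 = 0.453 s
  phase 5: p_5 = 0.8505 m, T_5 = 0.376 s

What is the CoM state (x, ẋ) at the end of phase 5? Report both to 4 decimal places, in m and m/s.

phase 1: p=0.0981, T=0.643, ωT=2.017991, cosh=3.828060, sinh=3.695137; start (x,ẋ)=(0.015500, 0.337000) → end (x,ẋ)=(0.178684, 0.332159)
phase 2: p=0.2322, T=0.450, ωT=1.412280, cosh=2.174446, sinh=1.930859; start (x,ẋ)=(0.178684, 0.332159) → end (x,ẋ)=(0.320190, 0.397968)
phase 3: p=0.3724, T=0.614, ωT=1.926978, cosh=3.507153, sinh=3.361566; start (x,ẋ)=(0.320190, 0.397968) → end (x,ẋ)=(0.615557, 0.844919)
phase 4: p=0.5497, T=0.453, ωT=1.421695, cosh=2.192722, sinh=1.951418; start (x,ẋ)=(0.615557, 0.844919) → end (x,ẋ)=(1.219466, 2.256002)
phase 5: p=0.8505, T=0.376, ωT=1.180038, cosh=1.780883, sinh=1.473616; start (x,ẋ)=(1.219466, 2.256002) → end (x,ẋ)=(2.566877, 5.724069)

x = 2.5669, ẋ = 5.7241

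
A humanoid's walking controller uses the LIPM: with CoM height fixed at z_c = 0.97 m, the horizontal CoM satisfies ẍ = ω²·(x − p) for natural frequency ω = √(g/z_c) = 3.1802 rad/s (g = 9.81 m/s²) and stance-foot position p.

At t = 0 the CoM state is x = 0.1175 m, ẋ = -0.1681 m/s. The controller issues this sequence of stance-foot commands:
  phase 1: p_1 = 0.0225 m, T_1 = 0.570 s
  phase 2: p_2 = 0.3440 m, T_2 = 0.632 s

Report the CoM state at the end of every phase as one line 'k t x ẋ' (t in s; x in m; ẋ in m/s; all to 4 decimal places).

phase 1: p=0.0225, T=0.570, ωT=1.812714, cosh=3.145132, sinh=2.981922; start (x,ẋ)=(0.117500, -0.168100) → end (x,ẋ)=(0.163668, 0.372198)
phase 2: p=0.3440, T=0.632, ωT=2.009886, cosh=3.798237, sinh=3.664233; start (x,ẋ)=(0.163668, 0.372198) → end (x,ẋ)=(0.087905, -0.687707)

1 0.5700 0.1637 0.3722
2 1.2020 0.0879 -0.6877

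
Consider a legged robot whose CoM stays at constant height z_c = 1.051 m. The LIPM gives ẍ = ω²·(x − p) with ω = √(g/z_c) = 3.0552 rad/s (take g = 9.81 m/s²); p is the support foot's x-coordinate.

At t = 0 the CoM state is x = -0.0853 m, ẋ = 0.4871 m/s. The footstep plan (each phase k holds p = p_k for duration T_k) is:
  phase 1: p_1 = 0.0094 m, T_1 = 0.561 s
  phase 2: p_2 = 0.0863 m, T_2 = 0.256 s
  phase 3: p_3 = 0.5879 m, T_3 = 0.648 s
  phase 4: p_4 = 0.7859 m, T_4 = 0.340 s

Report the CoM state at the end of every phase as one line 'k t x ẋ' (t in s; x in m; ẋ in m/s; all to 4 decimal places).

1 0.5610 0.1662 0.6188
2 0.8170 0.3670 1.0289
3 1.4650 0.9687 1.3989
4 1.8050 1.6425 2.9144

phase 1: p=0.0094, T=0.561, ωT=1.713967, cosh=2.865545, sinh=2.685395; start (x,ẋ)=(-0.085300, 0.487100) → end (x,ẋ)=(0.166174, 0.618848)
phase 2: p=0.0863, T=0.256, ωT=0.782131, cosh=1.321778, sinh=0.864348; start (x,ẋ)=(0.166174, 0.618848) → end (x,ẋ)=(0.366954, 1.028907)
phase 3: p=0.5879, T=0.648, ωT=1.979770, cosh=3.689588, sinh=3.551487; start (x,ẋ)=(0.366954, 1.028907) → end (x,ẋ)=(0.968744, 1.398870)
phase 4: p=0.7859, T=0.340, ωT=1.038768, cosh=1.589812, sinh=1.235922; start (x,ẋ)=(0.968744, 1.398870) → end (x,ẋ)=(1.642473, 2.914356)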